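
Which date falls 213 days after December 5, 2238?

July 6, 2239

Count 213 days after December 5, 2238:
December 2238: 31 − 5 = 26 days remain.
Then January (31), February 2239 (28), March (31), April (30), May (31), June (30): 31 + 28 + 31 + 30 + 31 + 30 = 181 days.
July 1–6, 2239: 6 days.
Total: 26 + 181 + 6 = 213 days.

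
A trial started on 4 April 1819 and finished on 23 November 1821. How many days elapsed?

964

April 4, 1819 → April 4, 1820: 366 days (1820 is a leap year).
April 4, 1820 → April 4, 1821: 365 days.
April 1821: 30 − 4 = 26 days remain.
Then May (31), June (30), July (31), August (31), September (30), October (31): 31 + 30 + 31 + 31 + 30 + 31 = 184 days.
November 1–23, 1821: 23 days.
Residual: 233 days.
Total: 964 days.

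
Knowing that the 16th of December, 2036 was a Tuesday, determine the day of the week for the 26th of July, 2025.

Count forward from the earlier date (July 26, 2025) to the later (December 16, 2036):
Day-of-year of July 26, 2025: 207.
Day-of-year of December 16, 2036: 351.
2025 has 365 days, so 365 − 207 = 158 days remain in 2025.
Full years 2026–2035: 8 common + 2 leap = 8×365 + 2×366 = 3652 days.
Total: 158 + 3652 + 351 = 4161 days.
4161 mod 7 = 3, so 3 days before Tuesday is Saturday.

Saturday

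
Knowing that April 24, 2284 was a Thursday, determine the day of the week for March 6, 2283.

Tuesday

Count forward from the earlier date (March 6, 2283) to the later (April 24, 2284):
Day-of-year of March 6, 2283: 65.
Day-of-year of April 24, 2284: 115.
2283 has 365 days, so 365 − 65 = 300 days remain in 2283.
Total: 300 + 115 = 415 days.
415 mod 7 = 2, so 2 days before Thursday is Tuesday.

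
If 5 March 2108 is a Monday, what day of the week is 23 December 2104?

Count forward from the earlier date (December 23, 2104) to the later (March 5, 2108):
December 23, 2104 → December 23, 2105: 365 days.
December 23, 2105 → December 23, 2106: 365 days.
December 23, 2106 → December 23, 2107: 365 days.
December 2107: 31 − 23 = 8 days remain.
Then January (31), February 2108 (29): 31 + 29 = 60 days.
March 1–5, 2108: 5 days.
Residual: 73 days.
Total: 1168 days.
1168 mod 7 = 6, so 6 days before Monday is Tuesday.

Tuesday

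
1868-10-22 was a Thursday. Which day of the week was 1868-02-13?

Thursday

Count forward from the earlier date (February 13, 1868) to the later (October 22, 1868):
February 1868: 29 − 13 = 16 days remain (1868 is a leap year, so February has 29 days).
Then March (31), April (30), May (31), June (30), July (31), August (31), September (30): 31 + 30 + 31 + 30 + 31 + 31 + 30 = 214 days.
October 1–22, 1868: 22 days.
Total: 16 + 214 + 22 = 252 days.
252 is a multiple of 7, so 1868-02-13 falls on the same weekday: Thursday.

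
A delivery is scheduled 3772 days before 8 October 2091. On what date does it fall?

10 June 2081

Count 3772 days before October 8, 2091:
From June 10, 2081 to June 10, 2091: 10 years, of which 2 contain a Feb 29 — 8×365 + 2×366 = 3652 days.
June 2091: 30 − 10 = 20 days remain.
Then July (31), August (31), September (30): 31 + 31 + 30 = 92 days.
October 1–8, 2091: 8 days.
Residual: 120 days.
Total: 3772 days.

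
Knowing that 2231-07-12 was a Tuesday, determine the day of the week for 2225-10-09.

Count forward from the earlier date (October 9, 2225) to the later (July 12, 2231):
October 9, 2225 → October 9, 2226: 365 days.
October 9, 2226 → October 9, 2227: 365 days.
October 9, 2227 → October 9, 2228: 366 days (2228 is a leap year).
October 9, 2228 → October 9, 2229: 365 days.
October 9, 2229 → October 9, 2230: 365 days.
October 2230: 31 − 9 = 22 days remain.
Then November (30), December (31), January (31), February 2231 (28), March (31), April (30), May (31), June (30): 30 + 31 + 31 + 28 + 31 + 30 + 31 + 30 = 242 days.
July 1–12, 2231: 12 days.
Residual: 276 days.
Total: 2102 days.
2102 mod 7 = 2, so 2 days before Tuesday is Sunday.

Sunday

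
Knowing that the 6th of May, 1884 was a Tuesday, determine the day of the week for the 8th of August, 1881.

Count forward from the earlier date (August 8, 1881) to the later (May 6, 1884):
August 8, 1881 → August 8, 1882: 365 days.
August 8, 1882 → August 8, 1883: 365 days.
August 1883: 31 − 8 = 23 days remain.
Then September (30), October (31), November (30), December (31), January (31), February 1884 (29), March (31), April (30): 30 + 31 + 30 + 31 + 31 + 29 + 31 + 30 = 243 days.
May 1–6, 1884: 6 days.
Residual: 272 days.
Total: 1002 days.
1002 mod 7 = 1, so 1 day before Tuesday is Monday.

Monday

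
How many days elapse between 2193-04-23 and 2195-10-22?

April 23, 2193 → April 23, 2194: 365 days.
April 23, 2194 → April 23, 2195: 365 days.
April 2195: 30 − 23 = 7 days remain.
Then May (31), June (30), July (31), August (31), September (30): 31 + 30 + 31 + 31 + 30 = 153 days.
October 1–22, 2195: 22 days.
Residual: 182 days.
Total: 912 days.

912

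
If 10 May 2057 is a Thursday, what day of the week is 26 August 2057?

Sunday

May 2057: 31 − 10 = 21 days remain.
Then June (30), July (31): 30 + 31 = 61 days.
August 1–26, 2057: 26 days.
Total: 21 + 61 + 26 = 108 days.
108 mod 7 = 3, so 3 days after Thursday is Sunday.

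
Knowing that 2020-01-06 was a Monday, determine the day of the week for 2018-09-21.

Count forward from the earlier date (September 21, 2018) to the later (January 6, 2020):
Day-of-year of September 21, 2018: 264.
Day-of-year of January 6, 2020: 6.
2018 has 365 days, so 365 − 264 = 101 days remain in 2018.
Full years: 2019: 365. Sum = 365.
Total: 101 + 365 + 6 = 472 days.
472 mod 7 = 3, so 3 days before Monday is Friday.

Friday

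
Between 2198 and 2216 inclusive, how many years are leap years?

Years divisible by 4 in [2198, 2216]: 2200, 2204, 2208, 2212, 2216.
Of these, 2200 is divisible by 100 but not 400, so not leap.
Leap years: 5 − 1 = 4.

4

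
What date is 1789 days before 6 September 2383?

13 October 2378

Count 1789 days before September 6, 2383:
Day-of-year of October 13, 2378: 286.
Day-of-year of September 6, 2383: 249.
2378 has 365 days, so 365 − 286 = 79 days remain in 2378.
Full years: 2379: 365; 2380: 366; 2381: 365; 2382: 365. Sum = 1461.
Total: 79 + 1461 + 249 = 1789 days.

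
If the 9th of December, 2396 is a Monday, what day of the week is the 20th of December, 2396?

Within December 2396: 20 − 9 = 11 days.
11 mod 7 = 4, so 4 days after Monday is Friday.

Friday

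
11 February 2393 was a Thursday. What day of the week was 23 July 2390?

Monday

Count forward from the earlier date (July 23, 2390) to the later (February 11, 2393):
Day-of-year of July 23, 2390: 204.
Day-of-year of February 11, 2393: 42.
2390 has 365 days, so 365 − 204 = 161 days remain in 2390.
Full years: 2391: 365; 2392: 366. Sum = 731.
Total: 161 + 731 + 42 = 934 days.
934 mod 7 = 3, so 3 days before Thursday is Monday.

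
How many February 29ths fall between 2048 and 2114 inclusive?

Years divisible by 4: 2048, 2052, …, 2112 — 17 in all.
Of these, 2100 is divisible by 100 but not 400, so not leap.
Leap years: 17 − 1 = 16.

16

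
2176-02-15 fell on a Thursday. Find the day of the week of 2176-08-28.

February 2176: 29 − 15 = 14 days remain (2176 is a leap year, so February has 29 days).
Then March (31), April (30), May (31), June (30), July (31): 31 + 30 + 31 + 30 + 31 = 153 days.
August 1–28, 2176: 28 days.
Total: 14 + 153 + 28 = 195 days.
195 mod 7 = 6, so 6 days after Thursday is Wednesday.

Wednesday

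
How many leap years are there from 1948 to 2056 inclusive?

28

Years divisible by 4: 1948, 1952, …, 2056 — 28 in all.
2000 is divisible by 400, so still leap.
No century exceptions apply. Count: 28.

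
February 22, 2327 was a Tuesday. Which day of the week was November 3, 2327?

Thursday

February 2327: 28 − 22 = 6 days remain (2327 is not a leap year, so February has 28 days).
Then March (31), April (30), May (31), June (30), July (31), August (31), September (30), October (31): 31 + 30 + 31 + 30 + 31 + 31 + 30 + 31 = 245 days.
November 1–3, 2327: 3 days.
Total: 6 + 245 + 3 = 254 days.
254 mod 7 = 2, so 2 days after Tuesday is Thursday.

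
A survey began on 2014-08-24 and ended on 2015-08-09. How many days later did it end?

350

August 2014: 31 − 24 = 7 days remain.
Then 11 full months totalling 334 days.
August 1–9, 2015: 9 days.
Total: 7 + 334 + 9 = 350 days.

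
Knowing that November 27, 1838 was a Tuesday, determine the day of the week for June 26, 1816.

Count forward from the earlier date (June 26, 1816) to the later (November 27, 1838):
Day-of-year of June 26, 1816: 178.
Day-of-year of November 27, 1838: 331.
1816 has 366 days, so 366 − 178 = 188 days remain in 1816.
Full years 1817–1837: 16 common + 5 leap = 16×365 + 5×366 = 7670 days.
Total: 188 + 7670 + 331 = 8189 days.
8189 mod 7 = 6, so 6 days before Tuesday is Wednesday.

Wednesday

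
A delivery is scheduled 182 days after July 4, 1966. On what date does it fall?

January 2, 1967

Count 182 days after July 4, 1966:
July 1966: 31 − 4 = 27 days remain.
Then August (31), September (30), October (31), November (30), December (31): 31 + 30 + 31 + 30 + 31 = 153 days.
January 1–2, 1967: 2 days.
Total: 27 + 153 + 2 = 182 days.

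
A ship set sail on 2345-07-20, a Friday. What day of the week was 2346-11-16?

Saturday

Day-of-year of July 20, 2345: 201.
Day-of-year of November 16, 2346: 320.
2345 has 365 days, so 365 − 201 = 164 days remain in 2345.
Total: 164 + 320 = 484 days.
484 mod 7 = 1, so 1 day after Friday is Saturday.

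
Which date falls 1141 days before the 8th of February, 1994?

the 25th of December, 1990

Count 1141 days before February 8, 1994:
December 25, 1990 → December 25, 1991: 365 days.
December 25, 1991 → December 25, 1992: 366 days (1992 is a leap year).
December 25, 1992 → December 25, 1993: 365 days.
December 1993: 31 − 25 = 6 days remain.
Then January (31): 31 days.
February 1–8, 1994: 8 days (1994 is not a leap year).
Residual: 45 days.
Total: 1141 days.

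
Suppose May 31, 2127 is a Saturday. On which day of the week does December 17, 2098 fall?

Wednesday

Count forward from the earlier date (December 17, 2098) to the later (May 31, 2127):
Day-of-year of December 17, 2098: 351.
Day-of-year of May 31, 2127: 151.
2098 has 365 days, so 365 − 351 = 14 days remain in 2098.
Full years 2099–2126: 22 common + 6 leap = 22×365 + 6×366 = 10226 days.
Total: 14 + 10226 + 151 = 10391 days.
10391 mod 7 = 3, so 3 days before Saturday is Wednesday.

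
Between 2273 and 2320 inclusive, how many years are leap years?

11

Years divisible by 4 in [2273, 2320]: 2276, 2280, 2284, 2288, 2292, 2296, 2300, 2304, 2308, 2312, 2316, 2320.
Of these, 2300 is divisible by 100 but not 400, so not leap.
Leap years: 12 − 1 = 11.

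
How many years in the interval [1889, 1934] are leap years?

10

Years divisible by 4 in [1889, 1934]: 1892, 1896, 1900, 1904, 1908, 1912, 1916, 1920, 1924, 1928, 1932.
Of these, 1900 is divisible by 100 but not 400, so not leap.
Leap years: 11 − 1 = 10.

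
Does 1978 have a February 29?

No

1978 is not a leap year.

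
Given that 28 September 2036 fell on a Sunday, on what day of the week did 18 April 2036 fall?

Count forward from the earlier date (April 18, 2036) to the later (September 28, 2036):
April 2036: 30 − 18 = 12 days remain.
Then May (31), June (30), July (31), August (31): 31 + 30 + 31 + 31 = 123 days.
September 1–28, 2036: 28 days.
Total: 12 + 123 + 28 = 163 days.
163 mod 7 = 2, so 2 days before Sunday is Friday.

Friday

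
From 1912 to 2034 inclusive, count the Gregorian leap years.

31

Years divisible by 4: 1912, 1916, …, 2032 — 31 in all.
2000 is divisible by 400, so still leap.
No century exceptions apply. Count: 31.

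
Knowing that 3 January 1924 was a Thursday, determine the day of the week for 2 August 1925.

Sunday

January 1924: 31 − 3 = 28 days remain.
Then 18 full months totalling 547 days.
August 1–2, 1925: 2 days.
Total: 28 + 547 + 2 = 577 days.
577 mod 7 = 3, so 3 days after Thursday is Sunday.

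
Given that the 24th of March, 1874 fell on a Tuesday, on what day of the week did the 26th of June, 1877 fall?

Tuesday

March 24, 1874 → March 24, 1875: 365 days.
March 24, 1875 → March 24, 1876: 366 days (1876 is a leap year).
March 24, 1876 → March 24, 1877: 365 days.
March 1877: 31 − 24 = 7 days remain.
Then April (30), May (31): 30 + 31 = 61 days.
June 1–26, 1877: 26 days.
Residual: 94 days.
Total: 1190 days.
1190 is a multiple of 7, so the 26th of June, 1877 falls on the same weekday: Tuesday.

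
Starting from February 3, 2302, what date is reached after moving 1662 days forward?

August 23, 2306

Count 1662 days after February 3, 2302:
Day-of-year of February 3, 2302: 34.
Day-of-year of August 23, 2306: 235.
2302 has 365 days, so 365 − 34 = 331 days remain in 2302.
Full years: 2303: 365; 2304: 366; 2305: 365. Sum = 1096.
Total: 331 + 1096 + 235 = 1662 days.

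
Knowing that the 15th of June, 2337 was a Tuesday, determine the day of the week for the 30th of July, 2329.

Count forward from the earlier date (July 30, 2329) to the later (June 15, 2337):
Day-of-year of July 30, 2329: 211.
Day-of-year of June 15, 2337: 166.
2329 has 365 days, so 365 − 211 = 154 days remain in 2329.
Full years 2330–2336: 5 common + 2 leap = 5×365 + 2×366 = 2557 days.
Total: 154 + 2557 + 166 = 2877 days.
2877 is a multiple of 7, so the 30th of July, 2329 falls on the same weekday: Tuesday.

Tuesday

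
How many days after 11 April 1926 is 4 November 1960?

12626

From April 11, 1926 to April 11, 1960: 34 years, of which 9 contain a Feb 29 — 25×365 + 9×366 = 12419 days.
April 1960: 30 − 11 = 19 days remain.
Then May (31), June (30), July (31), August (31), September (30), October (31): 31 + 30 + 31 + 31 + 30 + 31 = 184 days.
November 1–4, 1960: 4 days.
Residual: 207 days.
Total: 12626 days.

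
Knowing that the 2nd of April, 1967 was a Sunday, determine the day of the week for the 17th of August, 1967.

April 1967: 30 − 2 = 28 days remain.
Then May (31), June (30), July (31): 31 + 30 + 31 = 92 days.
August 1–17, 1967: 17 days.
Total: 28 + 92 + 17 = 137 days.
137 mod 7 = 4, so 4 days after Sunday is Thursday.

Thursday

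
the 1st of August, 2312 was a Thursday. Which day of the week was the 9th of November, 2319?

Day-of-year of August 1, 2312: 214.
Day-of-year of November 9, 2319: 313.
2312 has 366 days, so 366 − 214 = 152 days remain in 2312.
Full years: 2313: 365; 2314: 365; 2315: 365; 2316: 366; 2317: 365; 2318: 365. Sum = 2191.
Total: 152 + 2191 + 313 = 2656 days.
2656 mod 7 = 3, so 3 days after Thursday is Sunday.

Sunday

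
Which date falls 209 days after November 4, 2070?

June 1, 2071

Count 209 days after November 4, 2070:
November 2070: 30 − 4 = 26 days remain.
Then December (31), January (31), February 2071 (28), March (31), April (30), May (31): 31 + 31 + 28 + 31 + 30 + 31 = 182 days.
June 1, 2071: 1 day.
Total: 26 + 182 + 1 = 209 days.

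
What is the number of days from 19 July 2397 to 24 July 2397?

5

Within July 2397: 24 − 19 = 5 days.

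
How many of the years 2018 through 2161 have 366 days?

Years divisible by 4: 2020, 2024, …, 2160 — 36 in all.
Of these, 2100 is divisible by 100 but not 400, so not leap.
Leap years: 36 − 1 = 35.

35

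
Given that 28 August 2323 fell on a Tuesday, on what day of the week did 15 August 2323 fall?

Count forward from the earlier date (August 15, 2323) to the later (August 28, 2323):
Within August 2323: 28 − 15 = 13 days.
13 mod 7 = 6, so 6 days before Tuesday is Wednesday.

Wednesday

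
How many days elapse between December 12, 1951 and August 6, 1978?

9734

From December 12, 1951 to December 12, 1977: 26 years, of which 7 contain a Feb 29 — 19×365 + 7×366 = 9497 days.
December 1977: 31 − 12 = 19 days remain.
Then January (31), February 1978 (28), March (31), April (30), May (31), June (30), July (31): 31 + 28 + 31 + 30 + 31 + 30 + 31 = 212 days.
August 1–6, 1978: 6 days.
Residual: 237 days.
Total: 9734 days.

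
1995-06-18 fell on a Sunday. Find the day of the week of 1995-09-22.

Friday

June 1995: 30 − 18 = 12 days remain.
Then July (31), August (31): 31 + 31 = 62 days.
September 1–22, 1995: 22 days.
Total: 12 + 62 + 22 = 96 days.
96 mod 7 = 5, so 5 days after Sunday is Friday.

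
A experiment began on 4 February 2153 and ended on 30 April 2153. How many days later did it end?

85

February 2153: 28 − 4 = 24 days remain (2153 is not a leap year, so February has 28 days).
Then March (31): 31 days.
April 1–30, 2153: 30 days.
Total: 24 + 31 + 30 = 85 days.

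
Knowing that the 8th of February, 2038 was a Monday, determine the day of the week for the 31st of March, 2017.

Friday

Count forward from the earlier date (March 31, 2017) to the later (February 8, 2038):
Day-of-year of March 31, 2017: 90.
Day-of-year of February 8, 2038: 39.
2017 has 365 days, so 365 − 90 = 275 days remain in 2017.
Full years 2018–2037: 15 common + 5 leap = 15×365 + 5×366 = 7305 days.
Total: 275 + 7305 + 39 = 7619 days.
7619 mod 7 = 3, so 3 days before Monday is Friday.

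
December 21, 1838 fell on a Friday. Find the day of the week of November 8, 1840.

December 1838: 31 − 21 = 10 days remain.
Then 22 full months totalling 670 days.
November 1–8, 1840: 8 days.
Total: 10 + 670 + 8 = 688 days.
688 mod 7 = 2, so 2 days after Friday is Sunday.

Sunday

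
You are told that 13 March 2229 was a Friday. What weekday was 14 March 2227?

Count forward from the earlier date (March 14, 2227) to the later (March 13, 2229):
March 14, 2227 → March 14, 2228: 366 days (2228 is a leap year).
March 2228: 31 − 14 = 17 days remain.
Then 11 full months totalling 334 days.
March 1–13, 2229: 13 days.
Residual: 364 days.
Total: 730 days.
730 mod 7 = 2, so 2 days before Friday is Wednesday.

Wednesday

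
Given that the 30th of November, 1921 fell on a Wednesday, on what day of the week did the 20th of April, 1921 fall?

Wednesday

Count forward from the earlier date (April 20, 1921) to the later (November 30, 1921):
April 1921: 30 − 20 = 10 days remain.
Then May (31), June (30), July (31), August (31), September (30), October (31): 31 + 30 + 31 + 31 + 30 + 31 = 184 days.
November 1–30, 1921: 30 days.
Total: 10 + 184 + 30 = 224 days.
224 is a multiple of 7, so the 20th of April, 1921 falls on the same weekday: Wednesday.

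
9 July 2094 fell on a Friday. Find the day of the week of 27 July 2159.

Friday

Day-of-year of July 9, 2094: 190.
Day-of-year of July 27, 2159: 208.
2094 has 365 days, so 365 − 190 = 175 days remain in 2094.
Full years 2095–2158: 49 common + 15 leap = 49×365 + 15×366 = 23375 days.
Total: 175 + 23375 + 208 = 23758 days.
23758 is a multiple of 7, so 27 July 2159 falls on the same weekday: Friday.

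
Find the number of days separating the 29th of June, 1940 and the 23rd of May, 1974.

From June 29, 1940 to June 29, 1973: 33 years, of which 8 contain a Feb 29 — 25×365 + 8×366 = 12053 days.
June 1973: 30 − 29 = 1 day remains.
Then 10 full months totalling 304 days.
May 1–23, 1974: 23 days.
Residual: 328 days.
Total: 12381 days.

12381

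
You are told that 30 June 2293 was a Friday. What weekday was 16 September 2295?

Monday

Day-of-year of June 30, 2293: 181.
Day-of-year of September 16, 2295: 259.
2293 has 365 days, so 365 − 181 = 184 days remain in 2293.
Full years: 2294: 365. Sum = 365.
Total: 184 + 365 + 259 = 808 days.
808 mod 7 = 3, so 3 days after Friday is Monday.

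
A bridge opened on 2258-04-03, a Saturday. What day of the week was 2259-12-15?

Thursday

April 3, 2258 → April 3, 2259: 365 days.
April 2259: 30 − 3 = 27 days remain.
Then May (31), June (30), July (31), August (31), September (30), October (31), November (30): 31 + 30 + 31 + 31 + 30 + 31 + 30 = 214 days.
December 1–15, 2259: 15 days.
Residual: 256 days.
Total: 621 days.
621 mod 7 = 5, so 5 days after Saturday is Thursday.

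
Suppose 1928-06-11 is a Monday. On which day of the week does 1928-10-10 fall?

Wednesday

June 1928: 30 − 11 = 19 days remain.
Then July (31), August (31), September (30): 31 + 31 + 30 = 92 days.
October 1–10, 1928: 10 days.
Total: 19 + 92 + 10 = 121 days.
121 mod 7 = 2, so 2 days after Monday is Wednesday.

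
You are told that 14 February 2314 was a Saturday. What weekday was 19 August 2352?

From February 14, 2314 to February 14, 2352: 38 years, of which 9 contain a Feb 29 — 29×365 + 9×366 = 13879 days.
February 2352: 29 − 14 = 15 days remain (2352 is a leap year, so February has 29 days).
Then March (31), April (30), May (31), June (30), July (31): 31 + 30 + 31 + 30 + 31 = 153 days.
August 1–19, 2352: 19 days.
Residual: 187 days.
Total: 14066 days.
14066 mod 7 = 3, so 3 days after Saturday is Tuesday.

Tuesday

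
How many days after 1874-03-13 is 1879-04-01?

1845

March 13, 1874 → March 13, 1875: 365 days.
March 13, 1875 → March 13, 1876: 366 days (1876 is a leap year).
March 13, 1876 → March 13, 1877: 365 days.
March 13, 1877 → March 13, 1878: 365 days.
March 13, 1878 → March 13, 1879: 365 days.
March 1879: 31 − 13 = 18 days remain.
April 1, 1879: 1 day.
Residual: 19 days.
Total: 1845 days.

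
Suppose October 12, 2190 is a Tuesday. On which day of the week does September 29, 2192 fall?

Saturday

October 2190: 31 − 12 = 19 days remain.
Then 22 full months totalling 670 days.
September 1–29, 2192: 29 days.
Total: 19 + 670 + 29 = 718 days.
718 mod 7 = 4, so 4 days after Tuesday is Saturday.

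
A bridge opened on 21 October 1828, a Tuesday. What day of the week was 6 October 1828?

Monday

Count forward from the earlier date (October 6, 1828) to the later (October 21, 1828):
Within October 1828: 21 − 6 = 15 days.
15 mod 7 = 1, so 1 day before Tuesday is Monday.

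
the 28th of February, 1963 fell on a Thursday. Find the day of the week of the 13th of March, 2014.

From February 28, 1963 to February 28, 2014: 51 years, of which 13 contain a Feb 29 — 38×365 + 13×366 = 18628 days.
(2000 is a leap year (divisible by 400).)
February 2014: 28 − 28 = 0 days remain (2014 is not a leap year, so February has 28 days).
March 1–13, 2014: 13 days.
Residual: 13 days.
Total: 18641 days.
18641 is a multiple of 7, so the 13th of March, 2014 falls on the same weekday: Thursday.

Thursday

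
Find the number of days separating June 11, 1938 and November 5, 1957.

7087

Day-of-year of June 11, 1938: 162.
Day-of-year of November 5, 1957: 309.
1938 has 365 days, so 365 − 162 = 203 days remain in 1938.
Full years 1939–1956: 13 common + 5 leap = 13×365 + 5×366 = 6575 days.
Total: 203 + 6575 + 309 = 7087 days.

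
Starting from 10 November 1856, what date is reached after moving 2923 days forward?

11 November 1864

Count 2923 days after November 10, 1856:
From November 10, 1856 to November 10, 1864: 8 years, of which 2 contain a Feb 29 — 6×365 + 2×366 = 2922 days.
Within November 1864: 11 − 10 = 1 day.
Total: 2923 days.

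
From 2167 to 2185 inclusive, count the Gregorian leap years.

5

Years divisible by 4 in [2167, 2185]: 2168, 2172, 2176, 2180, 2184.
No century exceptions apply. Count: 5.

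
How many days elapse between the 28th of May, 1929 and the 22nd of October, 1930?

Day-of-year of May 28, 1929: 148.
Day-of-year of October 22, 1930: 295.
1929 has 365 days, so 365 − 148 = 217 days remain in 1929.
Total: 217 + 295 = 512 days.

512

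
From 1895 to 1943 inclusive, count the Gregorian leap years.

11

Years divisible by 4 in [1895, 1943]: 1896, 1900, 1904, 1908, 1912, 1916, 1920, 1924, 1928, 1932, 1936, 1940.
Of these, 1900 is divisible by 100 but not 400, so not leap.
Leap years: 12 − 1 = 11.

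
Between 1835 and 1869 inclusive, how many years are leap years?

Years divisible by 4 in [1835, 1869]: 1836, 1840, 1844, 1848, 1852, 1856, 1860, 1864, 1868.
No century exceptions apply. Count: 9.

9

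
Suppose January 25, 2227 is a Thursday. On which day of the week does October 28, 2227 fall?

January 2227: 31 − 25 = 6 days remain.
Then February 2227 (28), March (31), April (30), May (31), June (30), July (31), August (31), September (30): 28 + 31 + 30 + 31 + 30 + 31 + 31 + 30 = 242 days.
October 1–28, 2227: 28 days.
Total: 6 + 242 + 28 = 276 days.
276 mod 7 = 3, so 3 days after Thursday is Sunday.

Sunday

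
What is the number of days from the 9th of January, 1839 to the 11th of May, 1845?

January 9, 1839 → January 9, 1840: 365 days.
January 9, 1840 → January 9, 1841: 366 days (1840 is a leap year).
January 9, 1841 → January 9, 1842: 365 days.
January 9, 1842 → January 9, 1843: 365 days.
January 9, 1843 → January 9, 1844: 365 days.
January 9, 1844 → January 9, 1845: 366 days (1844 is a leap year).
January 1845: 31 − 9 = 22 days remain.
Then February 1845 (28), March (31), April (30): 28 + 31 + 30 = 89 days.
May 1–11, 1845: 11 days.
Residual: 122 days.
Total: 2314 days.

2314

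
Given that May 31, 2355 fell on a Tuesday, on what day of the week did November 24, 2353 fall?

Count forward from the earlier date (November 24, 2353) to the later (May 31, 2355):
November 2353: 30 − 24 = 6 days remain.
Then 17 full months totalling 516 days.
May 1–31, 2355: 31 days.
Total: 6 + 516 + 31 = 553 days.
553 is a multiple of 7, so November 24, 2353 falls on the same weekday: Tuesday.

Tuesday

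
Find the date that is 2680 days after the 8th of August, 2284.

the 10th of December, 2291

Count 2680 days after August 8, 2284:
From August 8, 2284 to August 8, 2291: 7 years, of which 1 contains a Feb 29 — 6×365 + 1×366 = 2556 days.
August 2291: 31 − 8 = 23 days remain.
Then September (30), October (31), November (30): 30 + 31 + 30 = 91 days.
December 1–10, 2291: 10 days.
Residual: 124 days.
Total: 2680 days.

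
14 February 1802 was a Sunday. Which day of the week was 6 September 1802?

February 1802: 28 − 14 = 14 days remain (1802 is not a leap year, so February has 28 days).
Then March (31), April (30), May (31), June (30), July (31), August (31): 31 + 30 + 31 + 30 + 31 + 31 = 184 days.
September 1–6, 1802: 6 days.
Total: 14 + 184 + 6 = 204 days.
204 mod 7 = 1, so 1 day after Sunday is Monday.

Monday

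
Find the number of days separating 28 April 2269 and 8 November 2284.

Day-of-year of April 28, 2269: 118.
Day-of-year of November 8, 2284: 313.
2269 has 365 days, so 365 − 118 = 247 days remain in 2269.
Full years 2270–2283: 11 common + 3 leap = 11×365 + 3×366 = 5113 days.
Total: 247 + 5113 + 313 = 5673 days.

5673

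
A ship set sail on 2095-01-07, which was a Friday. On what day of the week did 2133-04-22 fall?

Day-of-year of January 7, 2095: 7.
Day-of-year of April 22, 2133: 112.
2095 has 365 days, so 365 − 7 = 358 days remain in 2095.
Full years 2096–2132: 28 common + 9 leap = 28×365 + 9×366 = 13514 days.
Total: 358 + 13514 + 112 = 13984 days.
13984 mod 7 = 5, so 5 days after Friday is Wednesday.

Wednesday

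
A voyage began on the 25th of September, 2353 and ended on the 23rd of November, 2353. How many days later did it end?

September 2353: 30 − 25 = 5 days remain.
Then October (31): 31 days.
November 1–23, 2353: 23 days.
Total: 5 + 31 + 23 = 59 days.

59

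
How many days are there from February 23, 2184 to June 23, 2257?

Day-of-year of February 23, 2184: 54.
Day-of-year of June 23, 2257: 174.
2184 has 366 days, so 366 − 54 = 312 days remain in 2184.
Full years 2185–2256: 55 common + 17 leap = 55×365 + 17×366 = 26297 days.
Total: 312 + 26297 + 174 = 26783 days.

26783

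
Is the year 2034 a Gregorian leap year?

2034 is not a leap year.

No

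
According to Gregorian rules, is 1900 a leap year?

1900 is not a leap year (divisible by 100 but not 400).

No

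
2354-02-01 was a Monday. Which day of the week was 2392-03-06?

Friday

Day-of-year of February 1, 2354: 32.
Day-of-year of March 6, 2392: 66.
2354 has 365 days, so 365 − 32 = 333 days remain in 2354.
Full years 2355–2391: 28 common + 9 leap = 28×365 + 9×366 = 13514 days.
Total: 333 + 13514 + 66 = 13913 days.
13913 mod 7 = 4, so 4 days after Monday is Friday.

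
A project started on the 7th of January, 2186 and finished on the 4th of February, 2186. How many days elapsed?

January 2186: 31 − 7 = 24 days remain.
February 1–4, 2186: 4 days (2186 is not a leap year).
Total: 24 + 4 = 28 days.

28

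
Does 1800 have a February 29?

1800 is not a leap year (divisible by 100 but not 400).

No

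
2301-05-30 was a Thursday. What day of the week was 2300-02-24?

Count forward from the earlier date (February 24, 2300) to the later (May 30, 2301):
Day-of-year of February 24, 2300: 55.
Day-of-year of May 30, 2301: 150.
2300 has 365 days, so 365 − 55 = 310 days remain in 2300.
Total: 310 + 150 = 460 days.
460 mod 7 = 5, so 5 days before Thursday is Saturday.

Saturday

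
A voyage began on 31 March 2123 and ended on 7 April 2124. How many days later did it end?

373

Day-of-year of March 31, 2123: 90.
Day-of-year of April 7, 2124: 98.
2123 has 365 days, so 365 − 90 = 275 days remain in 2123.
Total: 275 + 98 = 373 days.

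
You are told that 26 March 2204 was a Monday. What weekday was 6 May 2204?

March 2204: 31 − 26 = 5 days remain.
Then April (30): 30 days.
May 1–6, 2204: 6 days.
Total: 5 + 30 + 6 = 41 days.
41 mod 7 = 6, so 6 days after Monday is Sunday.

Sunday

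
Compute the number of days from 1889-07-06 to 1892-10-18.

1200

Day-of-year of July 6, 1889: 187.
Day-of-year of October 18, 1892: 292.
1889 has 365 days, so 365 − 187 = 178 days remain in 1889.
Full years: 1890: 365; 1891: 365. Sum = 730.
Total: 178 + 730 + 292 = 1200 days.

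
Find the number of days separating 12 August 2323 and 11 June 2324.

304

August 2323: 31 − 12 = 19 days remain.
Then 9 full months totalling 274 days.
June 1–11, 2324: 11 days.
Residual: 304 days.
Total: 304 days.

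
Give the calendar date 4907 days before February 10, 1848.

September 4, 1834

Count 4907 days before February 10, 1848:
From September 4, 1834 to September 4, 1847: 13 years, of which 3 contain a Feb 29 — 10×365 + 3×366 = 4748 days.
September 1847: 30 − 4 = 26 days remain.
Then October (31), November (30), December (31), January (31): 31 + 30 + 31 + 31 = 123 days.
February 1–10, 1848: 10 days (1848 is a leap year).
Residual: 159 days.
Total: 4907 days.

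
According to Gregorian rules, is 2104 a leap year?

Yes

2104 is a leap year.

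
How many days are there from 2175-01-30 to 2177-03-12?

Day-of-year of January 30, 2175: 30.
Day-of-year of March 12, 2177: 71.
2175 has 365 days, so 365 − 30 = 335 days remain in 2175.
Full years: 2176: 366. Sum = 366.
Total: 335 + 366 + 71 = 772 days.

772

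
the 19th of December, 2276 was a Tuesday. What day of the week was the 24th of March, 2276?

Friday

Count forward from the earlier date (March 24, 2276) to the later (December 19, 2276):
March 2276: 31 − 24 = 7 days remain.
Then April (30), May (31), June (30), July (31), August (31), September (30), October (31), November (30): 30 + 31 + 30 + 31 + 31 + 30 + 31 + 30 = 244 days.
December 1–19, 2276: 19 days.
Total: 7 + 244 + 19 = 270 days.
270 mod 7 = 4, so 4 days before Tuesday is Friday.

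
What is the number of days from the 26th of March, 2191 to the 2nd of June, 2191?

68

March 2191: 31 − 26 = 5 days remain.
Then April (30), May (31): 30 + 31 = 61 days.
June 1–2, 2191: 2 days.
Total: 5 + 61 + 2 = 68 days.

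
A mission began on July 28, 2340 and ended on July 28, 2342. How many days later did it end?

July 28, 2340 → July 28, 2341: 365 days.
July 28, 2341 → July 28, 2342: 365 days.
Total: 730 days.

730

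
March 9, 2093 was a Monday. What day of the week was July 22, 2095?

Friday

Day-of-year of March 9, 2093: 68.
Day-of-year of July 22, 2095: 203.
2093 has 365 days, so 365 − 68 = 297 days remain in 2093.
Full years: 2094: 365. Sum = 365.
Total: 297 + 365 + 203 = 865 days.
865 mod 7 = 4, so 4 days after Monday is Friday.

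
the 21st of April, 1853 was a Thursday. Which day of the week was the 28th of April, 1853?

Within April 1853: 28 − 21 = 7 days.
7 is a multiple of 7, so the 28th of April, 1853 falls on the same weekday: Thursday.

Thursday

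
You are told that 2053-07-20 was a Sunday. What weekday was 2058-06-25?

Day-of-year of July 20, 2053: 201.
Day-of-year of June 25, 2058: 176.
2053 has 365 days, so 365 − 201 = 164 days remain in 2053.
Full years: 2054: 365; 2055: 365; 2056: 366; 2057: 365. Sum = 1461.
Total: 164 + 1461 + 176 = 1801 days.
1801 mod 7 = 2, so 2 days after Sunday is Tuesday.

Tuesday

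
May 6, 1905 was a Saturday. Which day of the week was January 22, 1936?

From May 6, 1905 to May 6, 1935: 30 years, of which 7 contain a Feb 29 — 23×365 + 7×366 = 10957 days.
May 1935: 31 − 6 = 25 days remain.
Then June (30), July (31), August (31), September (30), October (31), November (30), December (31): 30 + 31 + 31 + 30 + 31 + 30 + 31 = 214 days.
January 1–22, 1936: 22 days.
Residual: 261 days.
Total: 11218 days.
11218 mod 7 = 4, so 4 days after Saturday is Wednesday.

Wednesday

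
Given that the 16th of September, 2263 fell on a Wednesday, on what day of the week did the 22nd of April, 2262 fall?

Tuesday

Count forward from the earlier date (April 22, 2262) to the later (September 16, 2263):
April 2262: 30 − 22 = 8 days remain.
Then 16 full months totalling 488 days.
September 1–16, 2263: 16 days.
Total: 8 + 488 + 16 = 512 days.
512 mod 7 = 1, so 1 day before Wednesday is Tuesday.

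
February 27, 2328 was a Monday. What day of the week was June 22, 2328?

Friday

February 2328: 29 − 27 = 2 days remain (2328 is a leap year, so February has 29 days).
Then March (31), April (30), May (31): 31 + 30 + 31 = 92 days.
June 1–22, 2328: 22 days.
Total: 2 + 92 + 22 = 116 days.
116 mod 7 = 4, so 4 days after Monday is Friday.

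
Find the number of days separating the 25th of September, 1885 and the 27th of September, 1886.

367

September 1885: 30 − 25 = 5 days remain.
Then 11 full months totalling 335 days.
September 1–27, 1886: 27 days.
Total: 5 + 335 + 27 = 367 days.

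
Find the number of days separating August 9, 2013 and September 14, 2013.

August 2013: 31 − 9 = 22 days remain.
September 1–14, 2013: 14 days.
Total: 22 + 14 = 36 days.

36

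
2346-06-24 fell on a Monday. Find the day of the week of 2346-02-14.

Count forward from the earlier date (February 14, 2346) to the later (June 24, 2346):
February 2346: 28 − 14 = 14 days remain (2346 is not a leap year, so February has 28 days).
Then March (31), April (30), May (31): 31 + 30 + 31 = 92 days.
June 1–24, 2346: 24 days.
Total: 14 + 92 + 24 = 130 days.
130 mod 7 = 4, so 4 days before Monday is Thursday.

Thursday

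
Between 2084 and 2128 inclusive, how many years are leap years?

Years divisible by 4 in [2084, 2128]: 2084, 2088, 2092, 2096, 2100, 2104, 2108, 2112, 2116, 2120, 2124, 2128.
Of these, 2100 is divisible by 100 but not 400, so not leap.
Leap years: 12 − 1 = 11.

11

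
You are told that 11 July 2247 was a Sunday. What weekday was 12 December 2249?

Wednesday

July 2247: 31 − 11 = 20 days remain.
Then 28 full months totalling 853 days.
December 1–12, 2249: 12 days.
Total: 20 + 853 + 12 = 885 days.
885 mod 7 = 3, so 3 days after Sunday is Wednesday.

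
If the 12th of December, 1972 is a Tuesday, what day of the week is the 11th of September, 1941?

Count forward from the earlier date (September 11, 1941) to the later (December 12, 1972):
From September 11, 1941 to September 11, 1972: 31 years, of which 8 contain a Feb 29 — 23×365 + 8×366 = 11323 days.
September 1972: 30 − 11 = 19 days remain.
Then October (31), November (30): 31 + 30 = 61 days.
December 1–12, 1972: 12 days.
Residual: 92 days.
Total: 11415 days.
11415 mod 7 = 5, so 5 days before Tuesday is Thursday.

Thursday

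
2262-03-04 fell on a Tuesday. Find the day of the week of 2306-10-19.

Friday

Day-of-year of March 4, 2262: 63.
Day-of-year of October 19, 2306: 292.
2262 has 365 days, so 365 − 63 = 302 days remain in 2262.
Full years 2263–2305: 33 common + 10 leap = 33×365 + 10×366 = 15705 days.
Total: 302 + 15705 + 292 = 16299 days.
16299 mod 7 = 3, so 3 days after Tuesday is Friday.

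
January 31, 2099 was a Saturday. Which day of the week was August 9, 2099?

January 2099: 31 − 31 = 0 days remain.
Then February 2099 (28), March (31), April (30), May (31), June (30), July (31): 28 + 31 + 30 + 31 + 30 + 31 = 181 days.
August 1–9, 2099: 9 days.
Total: 0 + 181 + 9 = 190 days.
190 mod 7 = 1, so 1 day after Saturday is Sunday.

Sunday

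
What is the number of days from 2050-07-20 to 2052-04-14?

July 2050: 31 − 20 = 11 days remain.
Then 20 full months totalling 609 days.
April 1–14, 2052: 14 days.
Total: 11 + 609 + 14 = 634 days.

634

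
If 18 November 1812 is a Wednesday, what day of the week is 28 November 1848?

From November 18, 1812 to November 18, 1848: 36 years, of which 9 contain a Feb 29 — 27×365 + 9×366 = 13149 days.
Within November 1848: 28 − 18 = 10 days.
Total: 13159 days.
13159 mod 7 = 6, so 6 days after Wednesday is Tuesday.

Tuesday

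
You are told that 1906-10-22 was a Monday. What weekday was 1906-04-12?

Count forward from the earlier date (April 12, 1906) to the later (October 22, 1906):
April 1906: 30 − 12 = 18 days remain.
Then May (31), June (30), July (31), August (31), September (30): 31 + 30 + 31 + 31 + 30 = 153 days.
October 1–22, 1906: 22 days.
Total: 18 + 153 + 22 = 193 days.
193 mod 7 = 4, so 4 days before Monday is Thursday.

Thursday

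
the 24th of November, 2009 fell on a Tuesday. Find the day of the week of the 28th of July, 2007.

Saturday

Count forward from the earlier date (July 28, 2007) to the later (November 24, 2009):
July 2007: 31 − 28 = 3 days remain.
Then 27 full months totalling 823 days.
November 1–24, 2009: 24 days.
Total: 3 + 823 + 24 = 850 days.
850 mod 7 = 3, so 3 days before Tuesday is Saturday.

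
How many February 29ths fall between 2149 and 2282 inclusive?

32

Years divisible by 4: 2152, 2156, …, 2280 — 33 in all.
Of these, 2200 is divisible by 100 but not 400, so not leap.
Leap years: 33 − 1 = 32.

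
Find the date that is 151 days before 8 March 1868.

9 October 1867

Count 151 days before March 8, 1868:
October 1867: 31 − 9 = 22 days remain.
Then November (30), December (31), January (31), February 1868 (29): 30 + 31 + 31 + 29 = 121 days.
March 1–8, 1868: 8 days.
Total: 22 + 121 + 8 = 151 days.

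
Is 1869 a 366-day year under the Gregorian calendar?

No

1869 is not a leap year.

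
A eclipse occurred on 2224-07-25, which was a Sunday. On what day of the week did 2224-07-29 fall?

Thursday

Within July 2224: 29 − 25 = 4 days.
4 mod 7 = 4, so 4 days after Sunday is Thursday.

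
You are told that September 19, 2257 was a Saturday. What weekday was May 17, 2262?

September 19, 2257 → September 19, 2258: 365 days.
September 19, 2258 → September 19, 2259: 365 days.
September 19, 2259 → September 19, 2260: 366 days (2260 is a leap year).
September 19, 2260 → September 19, 2261: 365 days.
September 2261: 30 − 19 = 11 days remain.
Then October (31), November (30), December (31), January (31), February 2262 (28), March (31), April (30): 31 + 30 + 31 + 31 + 28 + 31 + 30 = 212 days.
May 1–17, 2262: 17 days.
Residual: 240 days.
Total: 1701 days.
1701 is a multiple of 7, so May 17, 2262 falls on the same weekday: Saturday.

Saturday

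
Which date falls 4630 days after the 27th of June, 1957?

the 1st of March, 1970

Count 4630 days after June 27, 1957:
From June 27, 1957 to June 27, 1969: 12 years, of which 3 contain a Feb 29 — 9×365 + 3×366 = 4383 days.
June 1969: 30 − 27 = 3 days remain.
Then July (31), August (31), September (30), October (31), November (30), December (31), January (31), February 1970 (28): 31 + 31 + 30 + 31 + 30 + 31 + 31 + 28 = 243 days.
March 1, 1970: 1 day.
Residual: 247 days.
Total: 4630 days.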